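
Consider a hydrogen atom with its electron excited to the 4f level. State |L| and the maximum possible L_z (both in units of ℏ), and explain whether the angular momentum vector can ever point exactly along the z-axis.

No: L_z,max = 3ℏ < |L| = 2√3 ℏ ≈ 3.464ℏ

The 4f level has l = 3.
|L| = 2√3 ℏ ≈ 3.4641ℏ, while L_z,max = lℏ = 3ℏ.
Since |L| > L_z,max, the vector can never point exactly along z; the closest it comes is θ_min = arccos(3/√12) ≈ 30.0°.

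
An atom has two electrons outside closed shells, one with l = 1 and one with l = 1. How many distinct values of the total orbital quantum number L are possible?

3

L runs from |1 − 1| = 0 to 1 + 1 = 2.
L ∈ {0, 1, 2}.
That is 3 values.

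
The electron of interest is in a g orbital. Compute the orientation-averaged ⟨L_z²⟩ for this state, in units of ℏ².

The letter g corresponds to l = 4.
The allowed m_l values are -4, -3, -2, -1, 0, 1, 2, 3, 4.
⟨L_z²⟩ = ℏ²·l(l+1)/3 = 6.667ℏ².

⟨L_z²⟩ = 6.667 ℏ²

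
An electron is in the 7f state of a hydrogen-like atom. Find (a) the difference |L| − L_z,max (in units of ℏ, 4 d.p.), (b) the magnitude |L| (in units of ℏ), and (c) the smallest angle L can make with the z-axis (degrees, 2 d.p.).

|L|−L_z,max ≈ 0.4641ℏ; |L| = 2√3 ℏ ≈ 3.464ℏ; θ_min ≈ 30.00°

For 7f, l = 3.
|L| − L_z,max = (2√3 − 3)ℏ ≈ 0.4641ℏ.
|L| = ℏ√(3·4) = 2√3 ℏ ≈ 3.464ℏ.
cos θ_min = 3/√12, so θ_min ≈ 30.00°.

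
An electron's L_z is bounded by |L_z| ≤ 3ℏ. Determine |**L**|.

L_z,max = lℏ, so l = 3.
Then |L| = ℏ√(3·4) = 2√3 ℏ.

|L| = 2√3 ℏ ≈ 3.464ℏ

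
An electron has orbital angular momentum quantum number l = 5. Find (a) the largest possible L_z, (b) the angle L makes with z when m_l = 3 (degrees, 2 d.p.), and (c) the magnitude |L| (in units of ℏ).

L_z,max = lℏ = 5ℏ.
For m_l = 3: cos θ = 3/√30, θ ≈ 56.79°.
|L| = ℏ√(5·6) = √30 ℏ ≈ 5.477ℏ.

L_z,max = 5ℏ; θ(m_l=3) ≈ 56.79°; |L| = √30 ℏ ≈ 5.477ℏ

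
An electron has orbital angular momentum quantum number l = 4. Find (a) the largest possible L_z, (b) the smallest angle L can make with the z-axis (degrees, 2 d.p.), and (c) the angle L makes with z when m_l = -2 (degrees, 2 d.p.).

L_z,max = lℏ = 4ℏ.
cos θ_min = 4/√20, so θ_min ≈ 26.57°.
For m_l = -2: cos θ = -2/√20, θ ≈ 116.57°.

L_z,max = 4ℏ; θ_min ≈ 26.57°; θ(m_l=-2) ≈ 116.57°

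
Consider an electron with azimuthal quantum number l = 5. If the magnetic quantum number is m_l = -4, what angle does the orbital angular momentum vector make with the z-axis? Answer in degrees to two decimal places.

θ ≈ 136.91°

|L|² = l(l+1)ℏ² = 30ℏ², so |L| = √30 ℏ.
L_z = m_l ℏ = −4ℏ.
cos θ = L_z/|L| = -4/√30, so θ ≈ 136.91°.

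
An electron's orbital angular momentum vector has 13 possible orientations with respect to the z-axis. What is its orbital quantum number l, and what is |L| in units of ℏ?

13 = 2l + 1, so l = (13−1)/2 = 6.
Then |L| = √(l(l+1)) ℏ = √42 ℏ.

l = 6, |L| = √42 ℏ ≈ 6.481ℏ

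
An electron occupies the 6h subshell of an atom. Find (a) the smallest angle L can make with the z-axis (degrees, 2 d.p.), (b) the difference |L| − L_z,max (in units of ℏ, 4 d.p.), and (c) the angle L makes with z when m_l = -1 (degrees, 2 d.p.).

6h means n = 6, l = 5.
cos θ_min = 5/√30, so θ_min ≈ 24.09°.
|L| − L_z,max = (√30 − 5)ℏ ≈ 0.4772ℏ.
For m_l = -1: cos θ = -1/√30, θ ≈ 100.52°.

θ_min ≈ 24.09°; |L|−L_z,max ≈ 0.4772ℏ; θ(m_l=-1) ≈ 100.52°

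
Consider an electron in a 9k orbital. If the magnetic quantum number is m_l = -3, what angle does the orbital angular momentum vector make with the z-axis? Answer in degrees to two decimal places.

For 9k, l = 7.
|L|² = l(l+1)ℏ² = 56ℏ², so |L| = 2√14 ℏ.
L_z = m_l ℏ = −3ℏ.
cos θ = L_z/|L| = -3/√56, so θ ≈ 113.63°.

θ ≈ 113.63°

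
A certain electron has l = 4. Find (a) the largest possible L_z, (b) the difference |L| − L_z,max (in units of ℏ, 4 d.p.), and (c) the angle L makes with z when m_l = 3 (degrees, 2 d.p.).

L_z,max = 4ℏ; |L|−L_z,max ≈ 0.4721ℏ; θ(m_l=3) ≈ 47.87°

L_z,max = lℏ = 4ℏ.
|L| − L_z,max = (2√5 − 4)ℏ ≈ 0.4721ℏ.
For m_l = 3: cos θ = 3/√20, θ ≈ 47.87°.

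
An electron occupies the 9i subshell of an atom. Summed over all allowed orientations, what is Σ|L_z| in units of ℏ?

Σ|L_z| = 42 ℏ

The 9i subshell has l = 6.
m_l runs from −6 to 6, i.e. {-6, -5, -4, -3, -2, -1, 0, 1, 2, 3, 4, 5, 6}.
Σ|m_l| = 2·6(6+1)/2 = 42.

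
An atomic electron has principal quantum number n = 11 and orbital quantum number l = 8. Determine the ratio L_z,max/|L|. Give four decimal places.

|L| = 6√2 ℏ ≈ 8.4853ℏ, while L_z,max = lℏ = 8ℏ.
L_z,max/|L| = 8/√72 = 0.9428.

L_z,max/|L| = 0.9428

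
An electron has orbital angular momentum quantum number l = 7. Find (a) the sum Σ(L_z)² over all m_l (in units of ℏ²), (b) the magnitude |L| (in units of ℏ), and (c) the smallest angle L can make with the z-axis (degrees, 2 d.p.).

Σ m_l² = 280, so Σ(L_z)² = 280 ℏ².
|L| = ℏ√(7·8) = 2√14 ℏ ≈ 7.483ℏ.
cos θ_min = 7/√56, so θ_min ≈ 20.70°.

Σ(L_z)² = 280 ℏ²; |L| = 2√14 ℏ ≈ 7.483ℏ; θ_min ≈ 20.70°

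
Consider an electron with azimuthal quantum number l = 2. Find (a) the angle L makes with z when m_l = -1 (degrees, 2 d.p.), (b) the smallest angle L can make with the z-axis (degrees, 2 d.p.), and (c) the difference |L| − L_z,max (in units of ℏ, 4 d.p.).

For m_l = -1: cos θ = -1/√6, θ ≈ 114.09°.
cos θ_min = 2/√6, so θ_min ≈ 35.26°.
|L| − L_z,max = (√6 − 2)ℏ ≈ 0.4495ℏ.

θ(m_l=-1) ≈ 114.09°; θ_min ≈ 35.26°; |L|−L_z,max ≈ 0.4495ℏ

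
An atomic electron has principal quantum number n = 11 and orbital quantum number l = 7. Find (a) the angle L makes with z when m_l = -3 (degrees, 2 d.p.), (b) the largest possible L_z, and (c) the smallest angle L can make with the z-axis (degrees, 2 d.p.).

θ(m_l=-3) ≈ 113.63°; L_z,max = 7ℏ; θ_min ≈ 20.70°

For m_l = -3: cos θ = -3/√56, θ ≈ 113.63°.
L_z,max = lℏ = 7ℏ.
cos θ_min = 7/√56, so θ_min ≈ 20.70°.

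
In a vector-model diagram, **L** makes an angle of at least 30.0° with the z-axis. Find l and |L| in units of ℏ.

l = 3, |L| = 2√3 ℏ ≈ 3.464ℏ

cos θ_min = l/√(l(l+1)) = √(l/(l+1)), so l/(l+1) = cos²(30.0°) = 0.7500.
Thus l = 0.7500/(1 − 0.7500) ≈ 3.
Then |L| = ℏ√(3·4) = 2√3 ℏ.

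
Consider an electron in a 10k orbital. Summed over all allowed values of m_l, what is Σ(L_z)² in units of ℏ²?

Σ(L_z)² = 280 ℏ²

10k means n = 10, l = 7.
The allowed m_l values are -7, -6, -5, -4, -3, -2, -1, 0, 1, 2, 3, 4, 5, 6, 7.
Σ m_l² = 2·(1 + 4 + 9 + 16 + 25 + 36 + 49) = 280.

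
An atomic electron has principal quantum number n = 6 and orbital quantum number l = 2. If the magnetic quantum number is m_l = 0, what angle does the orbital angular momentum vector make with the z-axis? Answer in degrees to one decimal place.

θ ≈ 90.0°

|L| = ℏ√(l(l+1)) = √6 ℏ.
L_z = m_l ℏ = 0ℏ.
cos θ = L_z/|L| = 0/√6, so θ ≈ 90.0°.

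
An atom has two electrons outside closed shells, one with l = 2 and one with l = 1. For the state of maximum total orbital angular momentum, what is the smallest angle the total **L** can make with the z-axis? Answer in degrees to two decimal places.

L runs from |2 − 1| = 1 to 2 + 1 = 3.
So L can be 1, 2, 3.
The maximum is L = 3, with |L_tot| = ℏ√(3·4) = 2√3 ℏ.
The minimum angle with z is arccos(3/√12) ≈ 30.00°.

θ_min ≈ 30.00°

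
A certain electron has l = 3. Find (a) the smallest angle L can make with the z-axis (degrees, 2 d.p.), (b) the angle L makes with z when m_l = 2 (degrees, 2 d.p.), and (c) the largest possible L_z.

cos θ_min = 3/√12, so θ_min ≈ 30.00°.
For m_l = 2: cos θ = 2/√12, θ ≈ 54.74°.
L_z,max = lℏ = 3ℏ.

θ_min ≈ 30.00°; θ(m_l=2) ≈ 54.74°; L_z,max = 3ℏ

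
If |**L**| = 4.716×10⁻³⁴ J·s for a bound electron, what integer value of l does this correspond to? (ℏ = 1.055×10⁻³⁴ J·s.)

l = 4

In units of ℏ, |L| ≈ 4.470.
Set l(l+1) = 19.98; the integer solution is l = 4.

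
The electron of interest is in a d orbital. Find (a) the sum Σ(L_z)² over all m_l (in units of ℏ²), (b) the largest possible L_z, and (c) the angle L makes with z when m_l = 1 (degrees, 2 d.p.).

Σ(L_z)² = 10 ℏ²; L_z,max = 2ℏ; θ(m_l=1) ≈ 65.91°

For a d orbital, l = 2.
Σ m_l² = 10, so Σ(L_z)² = 10 ℏ².
L_z,max = lℏ = 2ℏ.
For m_l = 1: cos θ = 1/√6, θ ≈ 65.91°.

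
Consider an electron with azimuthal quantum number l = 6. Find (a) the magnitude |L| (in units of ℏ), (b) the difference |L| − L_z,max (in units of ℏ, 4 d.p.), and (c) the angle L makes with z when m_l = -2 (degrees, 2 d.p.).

|L| = √42 ℏ ≈ 6.481ℏ; |L|−L_z,max ≈ 0.4807ℏ; θ(m_l=-2) ≈ 107.98°

|L| = ℏ√(6·7) = √42 ℏ ≈ 6.481ℏ.
|L| − L_z,max = (√42 − 6)ℏ ≈ 0.4807ℏ.
For m_l = -2: cos θ = -2/√42, θ ≈ 107.98°.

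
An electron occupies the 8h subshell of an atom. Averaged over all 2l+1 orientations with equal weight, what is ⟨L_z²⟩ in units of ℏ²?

⟨L_z²⟩ = 10 ℏ²

8h means n = 8, l = 5.
m_l ∈ {-5, -4, -3, -2, -1, 0, 1, 2, 3, 4, 5}.
⟨L_z²⟩ = ℏ²·(Σ m_l²)/(2l+1) = ℏ²·110/11 = 10ℏ².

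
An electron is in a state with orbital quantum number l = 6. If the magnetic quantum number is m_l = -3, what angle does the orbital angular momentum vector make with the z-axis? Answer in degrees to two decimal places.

|L| = √(l(l+1)) ℏ = √42 ℏ.
L_z = m_l ℏ = −3ℏ.
cos θ = L_z/|L| = -3/√42, so θ ≈ 117.58°.

θ ≈ 117.58°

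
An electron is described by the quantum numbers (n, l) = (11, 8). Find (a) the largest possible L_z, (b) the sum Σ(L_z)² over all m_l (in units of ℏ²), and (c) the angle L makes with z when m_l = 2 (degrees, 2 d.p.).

L_z,max = 8ℏ; Σ(L_z)² = 408 ℏ²; θ(m_l=2) ≈ 76.37°

L_z,max = lℏ = 8ℏ.
Σ m_l² = 408, so Σ(L_z)² = 408 ℏ².
For m_l = 2: cos θ = 2/√72, θ ≈ 76.37°.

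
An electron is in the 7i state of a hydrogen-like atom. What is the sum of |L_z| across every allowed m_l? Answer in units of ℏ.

7i means n = 7, l = 6.
The allowed m_l values are -6, -5, -4, -3, -2, -1, 0, 1, 2, 3, 4, 5, 6.
Σ|m_l| = 2·6(6+1)/2 = 42.

Σ|L_z| = 42 ℏ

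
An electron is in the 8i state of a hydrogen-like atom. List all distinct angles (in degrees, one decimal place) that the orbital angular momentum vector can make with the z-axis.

θ ∈ {22.2°, 39.5°, 51.9°, 62.4°, 72.0°, 81.1°, 90.0°, 98.9°, 108.0°, 117.6°, 128.1°, 140.5°, 157.8°}

For 8i, l = 6.
|L|² = l(l+1)ℏ² = 42ℏ², so |L| = √42 ℏ.
cos θ = m_l/√42 for each m_l ∈ {-6, -5, -4, -3, -2, -1, 0, 1, 2, 3, 4, 5, 6}.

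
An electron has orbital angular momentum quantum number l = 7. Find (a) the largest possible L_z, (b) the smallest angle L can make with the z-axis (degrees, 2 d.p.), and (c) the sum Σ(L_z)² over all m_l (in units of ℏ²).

L_z,max = 7ℏ; θ_min ≈ 20.70°; Σ(L_z)² = 280 ℏ²

L_z,max = lℏ = 7ℏ.
cos θ_min = 7/√56, so θ_min ≈ 20.70°.
Σ m_l² = 280, so Σ(L_z)² = 280 ℏ².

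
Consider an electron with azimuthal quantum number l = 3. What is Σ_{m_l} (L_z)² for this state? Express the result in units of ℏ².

m_l ∈ {-3, -2, -1, 0, 1, 2, 3}.
Summing m² from −3 to 3: Σ m_l² = 28.

Σ(L_z)² = 28 ℏ²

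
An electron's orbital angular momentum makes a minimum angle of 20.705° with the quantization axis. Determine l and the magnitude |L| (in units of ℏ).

cos²θ_min = l/(l+1) = 0.8750.
l = cos²θ/sin²θ ≈ 7.
Then |L| = ℏ√(7·8) = 2√14 ℏ.

l = 7, |L| = 2√14 ℏ ≈ 7.483ℏ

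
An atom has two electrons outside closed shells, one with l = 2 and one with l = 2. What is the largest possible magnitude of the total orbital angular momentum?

|L_tot|_max = 2√5 ℏ ≈ 4.472ℏ

By the triangle rule, |l₁ − l₂| ≤ L ≤ l₁ + l₂.
L ∈ {0, 1, 2, 3, 4}.
The largest magnitude corresponds to L = 4: |L_tot| = ℏ√(4·5) = 2√5 ℏ.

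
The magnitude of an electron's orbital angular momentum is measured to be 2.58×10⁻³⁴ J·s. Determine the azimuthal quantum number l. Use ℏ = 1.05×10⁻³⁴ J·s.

In units of ℏ, |L| ≈ 2.457.
Set l(l+1) = 6.04; the integer solution is l = 2.

l = 2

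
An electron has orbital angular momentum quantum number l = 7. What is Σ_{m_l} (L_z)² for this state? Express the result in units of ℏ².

Σ(L_z)² = 280 ℏ²

m_l runs from −7 to 7, i.e. {-7, -6, -5, -4, -3, -2, -1, 0, 1, 2, 3, 4, 5, 6, 7}.
Σ m_l² = l(l+1)(2l+1)/3 = 7·8·15/3 = 280.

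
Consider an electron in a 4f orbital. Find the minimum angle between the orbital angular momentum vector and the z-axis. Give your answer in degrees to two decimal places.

The 4f subshell has l = 3.
|L|² = l(l+1)ℏ² = 12ℏ², so |L| = 2√3 ℏ.
The smallest angle corresponds to the largest L_z, i.e. m_l = l = 3, giving L_z = 3ℏ.
cos θ_min = 3/√12, so θ_min ≈ 30.00°.

θ_min ≈ 30.00°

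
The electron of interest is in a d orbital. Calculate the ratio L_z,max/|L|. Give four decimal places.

L_z,max/|L| = 0.8165

A d state has l = 2.
|L| = √6 ℏ ≈ 2.4495ℏ, while L_z,max = lℏ = 2ℏ.
L_z,max/|L| = 2/√6 = 0.8165.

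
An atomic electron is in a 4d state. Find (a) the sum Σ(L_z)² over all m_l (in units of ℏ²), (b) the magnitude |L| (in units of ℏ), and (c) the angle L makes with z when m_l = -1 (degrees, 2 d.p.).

Σ(L_z)² = 10 ℏ²; |L| = √6 ℏ ≈ 2.449ℏ; θ(m_l=-1) ≈ 114.09°

For 4d, l = 2.
Σ m_l² = 10, so Σ(L_z)² = 10 ℏ².
|L| = ℏ√(2·3) = √6 ℏ ≈ 2.449ℏ.
For m_l = -1: cos θ = -1/√6, θ ≈ 114.09°.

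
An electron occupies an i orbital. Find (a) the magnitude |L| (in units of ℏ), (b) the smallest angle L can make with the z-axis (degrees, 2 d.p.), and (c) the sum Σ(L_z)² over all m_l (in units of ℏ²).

|L| = √42 ℏ ≈ 6.481ℏ; θ_min ≈ 22.21°; Σ(L_z)² = 182 ℏ²

An i state has l = 6.
|L| = ℏ√(6·7) = √42 ℏ ≈ 6.481ℏ.
cos θ_min = 6/√42, so θ_min ≈ 22.21°.
Σ m_l² = 182, so Σ(L_z)² = 182 ℏ².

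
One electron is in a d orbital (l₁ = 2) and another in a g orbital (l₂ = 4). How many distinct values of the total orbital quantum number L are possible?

By the triangle rule, |l₁ − l₂| ≤ L ≤ l₁ + l₂.
L ∈ {2, 3, 4, 5, 6}.
That is 5 values.

5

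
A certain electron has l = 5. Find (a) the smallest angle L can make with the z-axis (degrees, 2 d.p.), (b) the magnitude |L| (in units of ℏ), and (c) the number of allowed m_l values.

θ_min ≈ 24.09°; |L| = √30 ℏ ≈ 5.477ℏ; 11 values

cos θ_min = 5/√30, so θ_min ≈ 24.09°.
|L| = ℏ√(5·6) = √30 ℏ ≈ 5.477ℏ.
There are 2l+1 = 11 values of m_l.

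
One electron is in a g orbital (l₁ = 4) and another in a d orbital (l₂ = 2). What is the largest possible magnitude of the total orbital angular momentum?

Angular momentum addition gives L = |l₁ − l₂|, …, l₁ + l₂.
Allowed values: L = 2, 3, 4, 5, 6.
The largest magnitude corresponds to L = 6: |L_tot| = ℏ√(6·7) = √42 ℏ.

|L_tot|_max = √42 ℏ ≈ 6.481ℏ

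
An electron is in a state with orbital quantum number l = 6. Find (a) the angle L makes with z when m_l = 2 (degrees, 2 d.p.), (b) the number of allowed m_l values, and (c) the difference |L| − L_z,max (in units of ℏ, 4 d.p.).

For m_l = 2: cos θ = 2/√42, θ ≈ 72.02°.
There are 2l+1 = 13 values of m_l.
|L| − L_z,max = (√42 − 6)ℏ ≈ 0.4807ℏ.

θ(m_l=2) ≈ 72.02°; 13 values; |L|−L_z,max ≈ 0.4807ℏ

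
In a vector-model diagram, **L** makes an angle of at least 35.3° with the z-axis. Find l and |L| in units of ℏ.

l = 2, |L| = √6 ℏ ≈ 2.449ℏ

At minimum angle, m_l = l, so cos θ = l/√(l(l+1)); cos²θ = l/(l+1) = 0.6661.
Solving: l = 2.
Then |L| = ℏ√(2·3) = √6 ℏ.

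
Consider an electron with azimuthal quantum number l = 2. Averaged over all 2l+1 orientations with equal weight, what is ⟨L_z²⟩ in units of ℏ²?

⟨L_z²⟩ = 2 ℏ²

m_l ∈ {-2, -1, 0, 1, 2}.
Average of L_z² over 5 states: 10/5 ℏ² = 2 ℏ².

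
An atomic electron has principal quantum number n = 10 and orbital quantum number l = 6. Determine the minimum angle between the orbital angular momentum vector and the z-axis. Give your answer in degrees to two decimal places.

θ_min ≈ 22.21°

|L|² = l(l+1)ℏ² = 42ℏ², so |L| = √42 ℏ.
The smallest angle corresponds to the largest L_z, i.e. m_l = l = 6, giving L_z = 6ℏ.
cos θ_min = 6/√42, so θ_min ≈ 22.21°.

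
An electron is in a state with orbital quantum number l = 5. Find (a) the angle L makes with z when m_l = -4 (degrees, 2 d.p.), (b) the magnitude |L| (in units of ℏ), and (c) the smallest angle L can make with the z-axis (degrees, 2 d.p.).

For m_l = -4: cos θ = -4/√30, θ ≈ 136.91°.
|L| = ℏ√(5·6) = √30 ℏ ≈ 5.477ℏ.
cos θ_min = 5/√30, so θ_min ≈ 24.09°.

θ(m_l=-4) ≈ 136.91°; |L| = √30 ℏ ≈ 5.477ℏ; θ_min ≈ 24.09°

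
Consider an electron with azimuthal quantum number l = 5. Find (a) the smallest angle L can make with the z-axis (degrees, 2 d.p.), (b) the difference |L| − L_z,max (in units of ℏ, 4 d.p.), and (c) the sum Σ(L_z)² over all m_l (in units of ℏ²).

θ_min ≈ 24.09°; |L|−L_z,max ≈ 0.4772ℏ; Σ(L_z)² = 110 ℏ²

cos θ_min = 5/√30, so θ_min ≈ 24.09°.
|L| − L_z,max = (√30 − 5)ℏ ≈ 0.4772ℏ.
Σ m_l² = 110, so Σ(L_z)² = 110 ℏ².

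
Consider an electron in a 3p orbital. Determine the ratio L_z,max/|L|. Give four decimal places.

L_z,max/|L| = 0.7071

The 3p subshell has l = 1.
|L| = √2 ℏ ≈ 1.4142ℏ, while L_z,max = lℏ = 1ℏ.
L_z,max/|L| = 1/√2 = 0.7071.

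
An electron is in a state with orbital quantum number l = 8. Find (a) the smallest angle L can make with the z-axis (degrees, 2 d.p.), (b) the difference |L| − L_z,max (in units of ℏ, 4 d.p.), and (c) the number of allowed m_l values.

cos θ_min = 8/√72, so θ_min ≈ 19.47°.
|L| − L_z,max = (6√2 − 8)ℏ ≈ 0.4853ℏ.
There are 2l+1 = 17 values of m_l.

θ_min ≈ 19.47°; |L|−L_z,max ≈ 0.4853ℏ; 17 values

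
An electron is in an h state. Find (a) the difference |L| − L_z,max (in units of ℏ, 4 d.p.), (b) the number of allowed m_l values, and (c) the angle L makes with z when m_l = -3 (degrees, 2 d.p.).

|L|−L_z,max ≈ 0.4772ℏ; 11 values; θ(m_l=-3) ≈ 123.21°

An h state has l = 5.
|L| − L_z,max = (√30 − 5)ℏ ≈ 0.4772ℏ.
There are 2l+1 = 11 values of m_l.
For m_l = -3: cos θ = -3/√30, θ ≈ 123.21°.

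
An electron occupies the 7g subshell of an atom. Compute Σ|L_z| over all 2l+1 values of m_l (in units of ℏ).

7g means n = 7, l = 4.
m_l runs from −4 to 4, i.e. {-4, -3, -2, -1, 0, 1, 2, 3, 4}.
Σ|m_l| = 2(1+2+…+4) = 20.

Σ|L_z| = 20 ℏ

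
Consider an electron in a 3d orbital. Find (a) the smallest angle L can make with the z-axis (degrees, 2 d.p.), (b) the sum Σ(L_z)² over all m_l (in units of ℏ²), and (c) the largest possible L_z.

θ_min ≈ 35.26°; Σ(L_z)² = 10 ℏ²; L_z,max = 2ℏ

For 3d, l = 2.
cos θ_min = 2/√6, so θ_min ≈ 35.26°.
Σ m_l² = 10, so Σ(L_z)² = 10 ℏ².
L_z,max = lℏ = 2ℏ.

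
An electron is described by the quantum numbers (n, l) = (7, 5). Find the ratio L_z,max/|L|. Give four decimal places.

|L| = √30 ℏ ≈ 5.4772ℏ, while L_z,max = lℏ = 5ℏ.
L_z,max/|L| = 5/√30 = 0.9129.

L_z,max/|L| = 0.9129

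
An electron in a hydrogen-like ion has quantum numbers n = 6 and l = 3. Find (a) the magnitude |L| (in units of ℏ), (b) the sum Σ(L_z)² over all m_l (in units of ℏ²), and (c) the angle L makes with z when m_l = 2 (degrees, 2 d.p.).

|L| = ℏ√(3·4) = 2√3 ℏ ≈ 3.464ℏ.
Σ m_l² = 28, so Σ(L_z)² = 28 ℏ².
For m_l = 2: cos θ = 2/√12, θ ≈ 54.74°.

|L| = 2√3 ℏ ≈ 3.464ℏ; Σ(L_z)² = 28 ℏ²; θ(m_l=2) ≈ 54.74°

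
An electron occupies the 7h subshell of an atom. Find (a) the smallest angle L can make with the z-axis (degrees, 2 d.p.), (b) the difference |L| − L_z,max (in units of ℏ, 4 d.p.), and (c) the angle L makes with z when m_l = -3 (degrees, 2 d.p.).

For 7h, l = 5.
cos θ_min = 5/√30, so θ_min ≈ 24.09°.
|L| − L_z,max = (√30 − 5)ℏ ≈ 0.4772ℏ.
For m_l = -3: cos θ = -3/√30, θ ≈ 123.21°.

θ_min ≈ 24.09°; |L|−L_z,max ≈ 0.4772ℏ; θ(m_l=-3) ≈ 123.21°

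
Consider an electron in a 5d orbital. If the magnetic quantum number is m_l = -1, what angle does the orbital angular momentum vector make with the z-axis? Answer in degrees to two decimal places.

θ ≈ 114.09°

5d means n = 5, l = 2.
|L|² = l(l+1)ℏ² = 6ℏ², so |L| = √6 ℏ.
L_z = m_l ℏ = −1ℏ.
cos θ = L_z/|L| = -1/√6, so θ ≈ 114.09°.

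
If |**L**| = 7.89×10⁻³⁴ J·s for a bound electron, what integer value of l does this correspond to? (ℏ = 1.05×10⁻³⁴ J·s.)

Dividing by ℏ: |L|/ℏ ≈ 7.514.
Set l(l+1) = 56.46; the integer solution is l = 7.

l = 7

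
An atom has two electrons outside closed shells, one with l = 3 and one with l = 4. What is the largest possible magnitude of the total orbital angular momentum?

|L_tot|_max = 2√14 ℏ ≈ 7.483ℏ

Angular momentum addition gives L = |l₁ − l₂|, …, l₁ + l₂.
L ∈ {1, 2, 3, 4, 5, 6, 7}.
The largest magnitude corresponds to L = 7: |L_tot| = ℏ√(7·8) = 2√14 ℏ.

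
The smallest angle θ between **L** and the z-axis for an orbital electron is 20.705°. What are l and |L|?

l = 7, |L| = 2√14 ℏ ≈ 7.483ℏ

cos²θ_min = l/(l+1) = 0.8750.
Solving: l = 7.
Then |L| = ℏ√(7·8) = 2√14 ℏ.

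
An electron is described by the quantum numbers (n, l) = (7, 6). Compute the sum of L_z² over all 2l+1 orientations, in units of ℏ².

m_l ∈ {-6, -5, -4, -3, -2, -1, 0, 1, 2, 3, 4, 5, 6}.
Σ m_l² = l(l+1)(2l+1)/3 = 6·7·13/3 = 182.

Σ(L_z)² = 182 ℏ²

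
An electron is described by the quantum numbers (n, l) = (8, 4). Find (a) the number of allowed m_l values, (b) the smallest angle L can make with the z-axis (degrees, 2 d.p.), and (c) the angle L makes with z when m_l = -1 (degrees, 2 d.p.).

9 values; θ_min ≈ 26.57°; θ(m_l=-1) ≈ 102.92°

There are 2l+1 = 9 values of m_l.
cos θ_min = 4/√20, so θ_min ≈ 26.57°.
For m_l = -1: cos θ = -1/√20, θ ≈ 102.92°.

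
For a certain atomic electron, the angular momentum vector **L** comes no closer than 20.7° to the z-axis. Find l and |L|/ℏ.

cos θ_min = l/√(l(l+1)) = √(l/(l+1)), so l/(l+1) = cos²(20.7°) = 0.8751.
l = cos²θ/sin²θ ≈ 7.
Then |L| = ℏ√(7·8) = 2√14 ℏ.

l = 7, |L| = 2√14 ℏ ≈ 7.483ℏ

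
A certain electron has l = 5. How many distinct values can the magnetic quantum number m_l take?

11

The number of m_l values is 2l + 1 = 2·5 + 1 = 11.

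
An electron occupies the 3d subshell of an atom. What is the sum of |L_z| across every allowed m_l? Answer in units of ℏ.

Σ|L_z| = 6 ℏ

3d means n = 3, l = 2.
The allowed m_l values are -2, -1, 0, 1, 2.
Σ|m_l| = 2·2(2+1)/2 = 6.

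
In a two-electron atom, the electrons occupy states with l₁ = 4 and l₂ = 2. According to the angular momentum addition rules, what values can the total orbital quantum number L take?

L runs from |4 − 2| = 2 to 4 + 2 = 6.
So L can be 2, 3, 4, 5, 6.

L = 2, 3, 4, 5, 6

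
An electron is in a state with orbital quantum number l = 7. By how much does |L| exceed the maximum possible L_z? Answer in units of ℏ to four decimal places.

|L| = 2√14 ℏ ≈ 7.4833ℏ, while L_z,max = lℏ = 7ℏ.
The difference is (2√14 − 7)ℏ ≈ 0.4833ℏ.

|L| − L_z,max ≈ 0.4833ℏ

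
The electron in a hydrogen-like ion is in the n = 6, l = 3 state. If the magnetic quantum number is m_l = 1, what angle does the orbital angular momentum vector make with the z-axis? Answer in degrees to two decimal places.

|L| = √(l(l+1)) ℏ = 2√3 ℏ.
L_z = m_l ℏ = 1ℏ.
cos θ = L_z/|L| = 1/√12, so θ ≈ 73.22°.

θ ≈ 73.22°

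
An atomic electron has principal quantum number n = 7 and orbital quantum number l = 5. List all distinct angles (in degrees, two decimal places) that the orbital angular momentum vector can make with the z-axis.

|L| = ℏ√(l(l+1)) = √30 ℏ.
cos θ = m_l/√30 for each m_l ∈ {-5, -4, -3, -2, -1, 0, 1, 2, 3, 4, 5}.

θ ∈ {24.09°, 43.09°, 56.79°, 68.58°, 79.48°, 90.00°, 100.52°, 111.42°, 123.21°, 136.91°, 155.91°}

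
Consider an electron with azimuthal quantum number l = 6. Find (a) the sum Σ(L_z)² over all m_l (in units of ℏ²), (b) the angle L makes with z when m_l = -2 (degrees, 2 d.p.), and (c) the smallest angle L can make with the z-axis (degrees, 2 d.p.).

Σ m_l² = 182, so Σ(L_z)² = 182 ℏ².
For m_l = -2: cos θ = -2/√42, θ ≈ 107.98°.
cos θ_min = 6/√42, so θ_min ≈ 22.21°.

Σ(L_z)² = 182 ℏ²; θ(m_l=-2) ≈ 107.98°; θ_min ≈ 22.21°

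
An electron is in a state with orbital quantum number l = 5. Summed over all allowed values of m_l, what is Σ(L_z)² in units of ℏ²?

Σ(L_z)² = 110 ℏ²

The allowed m_l values are -5, -4, -3, -2, -1, 0, 1, 2, 3, 4, 5.
Summing m² from −5 to 5: Σ m_l² = 110.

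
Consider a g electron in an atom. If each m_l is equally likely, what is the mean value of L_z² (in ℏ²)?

⟨L_z²⟩ = 6.667 ℏ²

For a g orbital, l = 4.
m_l runs from −4 to 4, i.e. {-4, -3, -2, -1, 0, 1, 2, 3, 4}.
⟨L_z²⟩ = ℏ²·l(l+1)/3 = 6.667ℏ².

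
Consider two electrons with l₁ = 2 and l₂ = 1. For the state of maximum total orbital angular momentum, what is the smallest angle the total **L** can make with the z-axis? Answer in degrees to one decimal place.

Angular momentum addition gives L = |l₁ − l₂|, …, l₁ + l₂.
So L can be 1, 2, 3.
The maximum is L = 3, with |L_tot| = ℏ√(3·4) = 2√3 ℏ.
The minimum angle with z is arccos(3/√12) ≈ 30.0°.

θ_min ≈ 30.0°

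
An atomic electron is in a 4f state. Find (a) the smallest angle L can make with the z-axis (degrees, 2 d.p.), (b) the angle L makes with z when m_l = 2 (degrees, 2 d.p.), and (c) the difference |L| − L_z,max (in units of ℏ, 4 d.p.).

θ_min ≈ 30.00°; θ(m_l=2) ≈ 54.74°; |L|−L_z,max ≈ 0.4641ℏ

For 4f, l = 3.
cos θ_min = 3/√12, so θ_min ≈ 30.00°.
For m_l = 2: cos θ = 2/√12, θ ≈ 54.74°.
|L| − L_z,max = (2√3 − 3)ℏ ≈ 0.4641ℏ.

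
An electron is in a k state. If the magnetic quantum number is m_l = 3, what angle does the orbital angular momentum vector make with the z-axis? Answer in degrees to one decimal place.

A k state has l = 7.
|L| = √(l(l+1)) ℏ = 2√14 ℏ.
L_z = m_l ℏ = 3ℏ.
cos θ = L_z/|L| = 3/√56, so θ ≈ 66.4°.

θ ≈ 66.4°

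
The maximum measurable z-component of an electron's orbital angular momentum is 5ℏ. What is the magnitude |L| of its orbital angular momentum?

The maximum L_z equals lℏ, giving l = 5.
|L| = √(l(l+1)) ℏ = √30 ℏ.

|L| = √30 ℏ ≈ 5.477ℏ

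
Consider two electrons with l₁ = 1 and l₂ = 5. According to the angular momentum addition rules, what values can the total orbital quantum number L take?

L = 4, 5, 6

L runs from |1 − 5| = 4 to 1 + 5 = 6.
So L can be 4, 5, 6.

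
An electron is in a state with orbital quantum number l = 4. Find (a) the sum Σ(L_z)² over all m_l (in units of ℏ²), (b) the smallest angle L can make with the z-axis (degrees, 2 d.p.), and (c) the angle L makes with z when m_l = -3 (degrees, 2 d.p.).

Σ m_l² = 60, so Σ(L_z)² = 60 ℏ².
cos θ_min = 4/√20, so θ_min ≈ 26.57°.
For m_l = -3: cos θ = -3/√20, θ ≈ 132.13°.

Σ(L_z)² = 60 ℏ²; θ_min ≈ 26.57°; θ(m_l=-3) ≈ 132.13°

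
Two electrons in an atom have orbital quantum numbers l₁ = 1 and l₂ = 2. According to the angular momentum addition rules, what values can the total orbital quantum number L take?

Angular momentum addition gives L = |l₁ − l₂|, …, l₁ + l₂.
So L can be 1, 2, 3.

L = 1, 2, 3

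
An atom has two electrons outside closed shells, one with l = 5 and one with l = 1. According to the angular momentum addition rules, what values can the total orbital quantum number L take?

Angular momentum addition gives L = |l₁ − l₂|, …, l₁ + l₂.
Allowed values: L = 4, 5, 6.

L = 4, 5, 6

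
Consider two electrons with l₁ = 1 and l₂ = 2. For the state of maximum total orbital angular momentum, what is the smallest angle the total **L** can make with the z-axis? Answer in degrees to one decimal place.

Angular momentum addition gives L = |l₁ − l₂|, …, l₁ + l₂.
L ∈ {1, 2, 3}.
The maximum is L = 3, with |L_tot| = ℏ√(3·4) = 2√3 ℏ.
The minimum angle with z is arccos(3/√12) ≈ 30.0°.

θ_min ≈ 30.0°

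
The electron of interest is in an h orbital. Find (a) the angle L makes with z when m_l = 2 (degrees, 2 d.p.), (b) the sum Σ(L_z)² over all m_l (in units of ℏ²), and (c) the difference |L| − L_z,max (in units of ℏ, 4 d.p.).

H corresponds to l = 5.
For m_l = 2: cos θ = 2/√30, θ ≈ 68.58°.
Σ m_l² = 110, so Σ(L_z)² = 110 ℏ².
|L| − L_z,max = (√30 − 5)ℏ ≈ 0.4772ℏ.

θ(m_l=2) ≈ 68.58°; Σ(L_z)² = 110 ℏ²; |L|−L_z,max ≈ 0.4772ℏ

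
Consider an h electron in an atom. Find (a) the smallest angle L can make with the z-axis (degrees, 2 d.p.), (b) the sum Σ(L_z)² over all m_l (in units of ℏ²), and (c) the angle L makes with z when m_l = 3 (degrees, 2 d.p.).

The letter h corresponds to l = 5.
cos θ_min = 5/√30, so θ_min ≈ 24.09°.
Σ m_l² = 110, so Σ(L_z)² = 110 ℏ².
For m_l = 3: cos θ = 3/√30, θ ≈ 56.79°.

θ_min ≈ 24.09°; Σ(L_z)² = 110 ℏ²; θ(m_l=3) ≈ 56.79°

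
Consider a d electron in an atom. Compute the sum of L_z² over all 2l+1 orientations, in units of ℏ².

Σ(L_z)² = 10 ℏ²

A d state has l = 2.
m_l ∈ {-2, -1, 0, 1, 2}.
Σ m_l² = l(l+1)(2l+1)/3 = 2·3·5/3 = 10.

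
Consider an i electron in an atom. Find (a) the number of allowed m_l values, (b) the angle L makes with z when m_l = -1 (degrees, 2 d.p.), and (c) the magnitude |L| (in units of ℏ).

13 values; θ(m_l=-1) ≈ 98.88°; |L| = √42 ℏ ≈ 6.481ℏ

For an i orbital, l = 6.
There are 2l+1 = 13 values of m_l.
For m_l = -1: cos θ = -1/√42, θ ≈ 98.88°.
|L| = ℏ√(6·7) = √42 ℏ ≈ 6.481ℏ.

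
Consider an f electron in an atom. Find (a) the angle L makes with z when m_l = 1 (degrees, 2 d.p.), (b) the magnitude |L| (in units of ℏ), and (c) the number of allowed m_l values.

θ(m_l=1) ≈ 73.22°; |L| = 2√3 ℏ ≈ 3.464ℏ; 7 values

The letter f corresponds to l = 3.
For m_l = 1: cos θ = 1/√12, θ ≈ 73.22°.
|L| = ℏ√(3·4) = 2√3 ℏ ≈ 3.464ℏ.
There are 2l+1 = 7 values of m_l.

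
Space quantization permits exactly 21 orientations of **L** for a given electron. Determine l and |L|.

l = 10, |L| = √110 ℏ ≈ 10.488ℏ

21 = 2l + 1, so l = (21−1)/2 = 10.
|L| = ℏ√(l(l+1)) = ℏ√(10·11) = √110 ℏ.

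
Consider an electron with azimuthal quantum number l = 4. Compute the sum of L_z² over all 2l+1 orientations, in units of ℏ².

The allowed m_l values are -4, -3, -2, -1, 0, 1, 2, 3, 4.
Summing m² from −4 to 4: Σ m_l² = 60.

Σ(L_z)² = 60 ℏ²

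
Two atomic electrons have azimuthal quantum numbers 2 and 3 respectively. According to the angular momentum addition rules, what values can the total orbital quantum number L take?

By the triangle rule, |l₁ − l₂| ≤ L ≤ l₁ + l₂.
L ∈ {1, 2, 3, 4, 5}.

L = 1, 2, 3, 4, 5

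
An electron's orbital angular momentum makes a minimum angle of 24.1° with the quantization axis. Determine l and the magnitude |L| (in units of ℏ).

l = 5, |L| = √30 ℏ ≈ 5.477ℏ

cos θ_min = l/√(l(l+1)) = √(l/(l+1)), so l/(l+1) = cos²(24.1°) = 0.8333.
Solving: l = 5.
Then |L| = ℏ√(5·6) = √30 ℏ.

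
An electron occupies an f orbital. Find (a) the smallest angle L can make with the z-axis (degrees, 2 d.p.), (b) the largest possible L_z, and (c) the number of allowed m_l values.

F corresponds to l = 3.
cos θ_min = 3/√12, so θ_min ≈ 30.00°.
L_z,max = lℏ = 3ℏ.
There are 2l+1 = 7 values of m_l.

θ_min ≈ 30.00°; L_z,max = 3ℏ; 7 values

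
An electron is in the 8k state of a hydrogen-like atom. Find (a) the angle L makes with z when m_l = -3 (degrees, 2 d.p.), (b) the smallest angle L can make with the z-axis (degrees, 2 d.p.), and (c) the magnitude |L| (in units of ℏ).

θ(m_l=-3) ≈ 113.63°; θ_min ≈ 20.70°; |L| = 2√14 ℏ ≈ 7.483ℏ

8k means n = 8, l = 7.
For m_l = -3: cos θ = -3/√56, θ ≈ 113.63°.
cos θ_min = 7/√56, so θ_min ≈ 20.70°.
|L| = ℏ√(7·8) = 2√14 ℏ ≈ 7.483ℏ.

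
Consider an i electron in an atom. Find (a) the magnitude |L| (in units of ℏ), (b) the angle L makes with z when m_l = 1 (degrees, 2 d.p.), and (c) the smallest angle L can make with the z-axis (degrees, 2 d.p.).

|L| = √42 ℏ ≈ 6.481ℏ; θ(m_l=1) ≈ 81.12°; θ_min ≈ 22.21°

The letter i corresponds to l = 6.
|L| = ℏ√(6·7) = √42 ℏ ≈ 6.481ℏ.
For m_l = 1: cos θ = 1/√42, θ ≈ 81.12°.
cos θ_min = 6/√42, so θ_min ≈ 22.21°.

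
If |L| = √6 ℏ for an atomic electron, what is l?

l = 2

(|L|/ℏ)² = l(l+1) = 6.
The positive root is l = 2.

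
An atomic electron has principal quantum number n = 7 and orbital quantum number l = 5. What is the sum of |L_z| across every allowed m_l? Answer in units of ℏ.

Σ|L_z| = 30 ℏ

m_l runs from −5 to 5, i.e. {-5, -4, -3, -2, -1, 0, 1, 2, 3, 4, 5}.
Σ|m_l| = 2(1+2+…+5) = 30.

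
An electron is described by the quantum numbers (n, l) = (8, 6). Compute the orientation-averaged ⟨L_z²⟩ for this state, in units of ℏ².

m_l ∈ {-6, -5, -4, -3, -2, -1, 0, 1, 2, 3, 4, 5, 6}.
Average of L_z² over 13 states: 182/13 ℏ² = 14 ℏ².

⟨L_z²⟩ = 14 ℏ²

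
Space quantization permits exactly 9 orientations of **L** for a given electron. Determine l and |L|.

l = 4, |L| = 2√5 ℏ ≈ 4.472ℏ

9 = 2l + 1, so l = (9−1)/2 = 4.
Then |L| = √(l(l+1)) ℏ = 2√5 ℏ.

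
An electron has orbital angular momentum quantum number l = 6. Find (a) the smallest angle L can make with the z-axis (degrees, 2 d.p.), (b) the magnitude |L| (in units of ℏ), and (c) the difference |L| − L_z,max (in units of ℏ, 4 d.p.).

θ_min ≈ 22.21°; |L| = √42 ℏ ≈ 6.481ℏ; |L|−L_z,max ≈ 0.4807ℏ

cos θ_min = 6/√42, so θ_min ≈ 22.21°.
|L| = ℏ√(6·7) = √42 ℏ ≈ 6.481ℏ.
|L| − L_z,max = (√42 − 6)ℏ ≈ 0.4807ℏ.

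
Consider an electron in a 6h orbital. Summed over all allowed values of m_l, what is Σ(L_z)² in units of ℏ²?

6h means n = 6, l = 5.
The allowed m_l values are -5, -4, -3, -2, -1, 0, 1, 2, 3, 4, 5.
Summing m² from −5 to 5: Σ m_l² = 110.

Σ(L_z)² = 110 ℏ²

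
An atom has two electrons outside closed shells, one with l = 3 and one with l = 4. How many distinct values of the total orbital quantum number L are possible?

By the triangle rule, |l₁ − l₂| ≤ L ≤ l₁ + l₂.
So L can be 1, 2, 3, 4, 5, 6, 7.
That is 7 values.

7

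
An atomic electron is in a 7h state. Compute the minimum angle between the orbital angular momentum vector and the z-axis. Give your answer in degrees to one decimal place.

For 7h, l = 5.
|L| = √(l(l+1)) ℏ = √30 ℏ.
The smallest angle corresponds to the largest L_z, i.e. m_l = l = 5, giving L_z = 5ℏ.
cos θ_min = 5/√30, so θ_min ≈ 24.1°.

θ_min ≈ 24.1°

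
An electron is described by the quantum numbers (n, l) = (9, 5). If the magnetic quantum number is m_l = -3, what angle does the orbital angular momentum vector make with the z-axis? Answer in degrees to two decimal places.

θ ≈ 123.21°

|L| = √(l(l+1)) ℏ = √30 ℏ.
L_z = m_l ℏ = −3ℏ.
cos θ = L_z/|L| = -3/√30, so θ ≈ 123.21°.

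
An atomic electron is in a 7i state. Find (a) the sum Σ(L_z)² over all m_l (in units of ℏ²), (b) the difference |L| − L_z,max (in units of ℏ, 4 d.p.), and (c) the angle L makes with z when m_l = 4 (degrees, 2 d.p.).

The 7i subshell has l = 6.
Σ m_l² = 182, so Σ(L_z)² = 182 ℏ².
|L| − L_z,max = (√42 − 6)ℏ ≈ 0.4807ℏ.
For m_l = 4: cos θ = 4/√42, θ ≈ 51.89°.

Σ(L_z)² = 182 ℏ²; |L|−L_z,max ≈ 0.4807ℏ; θ(m_l=4) ≈ 51.89°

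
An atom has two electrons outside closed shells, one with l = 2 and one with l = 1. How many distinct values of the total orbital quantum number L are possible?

3

Angular momentum addition gives L = |l₁ − l₂|, …, l₁ + l₂.
L ∈ {1, 2, 3}.
That is 3 values.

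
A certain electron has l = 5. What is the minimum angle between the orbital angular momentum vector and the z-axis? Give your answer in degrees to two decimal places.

|L| = √(l(l+1)) ℏ = √30 ℏ.
The smallest angle corresponds to the largest L_z, i.e. m_l = l = 5, giving L_z = 5ℏ.
cos θ_min = 5/√30, so θ_min ≈ 24.09°.

θ_min ≈ 24.09°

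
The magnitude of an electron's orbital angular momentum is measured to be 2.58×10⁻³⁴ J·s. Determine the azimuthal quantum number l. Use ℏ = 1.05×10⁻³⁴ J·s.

|L|/ℏ = (2.58×10⁻³⁴)/(1.05×10⁻³⁴) ≈ 2.457.
(|L|/ℏ)² = l(l+1) ≈ 6.04 ⇒ l = 2.

l = 2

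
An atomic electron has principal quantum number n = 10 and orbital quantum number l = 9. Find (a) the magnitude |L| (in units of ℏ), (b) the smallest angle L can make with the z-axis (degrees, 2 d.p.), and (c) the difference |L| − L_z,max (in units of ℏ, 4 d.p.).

|L| = ℏ√(9·10) = 3√10 ℏ ≈ 9.487ℏ.
cos θ_min = 9/√90, so θ_min ≈ 18.43°.
|L| − L_z,max = (3√10 − 9)ℏ ≈ 0.4868ℏ.

|L| = 3√10 ℏ ≈ 9.487ℏ; θ_min ≈ 18.43°; |L|−L_z,max ≈ 0.4868ℏ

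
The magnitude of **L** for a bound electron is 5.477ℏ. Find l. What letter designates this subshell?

(|L|/ℏ)² = l(l+1) = 30.
The positive root is l = 5.

l = 5 (h orbital)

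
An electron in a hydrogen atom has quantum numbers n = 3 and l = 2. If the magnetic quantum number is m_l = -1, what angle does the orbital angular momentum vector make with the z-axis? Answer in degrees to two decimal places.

θ ≈ 114.09°

|L|² = l(l+1)ℏ² = 6ℏ², so |L| = √6 ℏ.
L_z = m_l ℏ = −1ℏ.
cos θ = L_z/|L| = -1/√6, so θ ≈ 114.09°.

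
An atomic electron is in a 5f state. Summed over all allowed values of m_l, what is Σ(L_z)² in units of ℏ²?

Σ(L_z)² = 28 ℏ²

The 5f subshell has l = 3.
The allowed m_l values are -3, -2, -1, 0, 1, 2, 3.
Σ m_l² = 2·(1 + 4 + 9) = 28.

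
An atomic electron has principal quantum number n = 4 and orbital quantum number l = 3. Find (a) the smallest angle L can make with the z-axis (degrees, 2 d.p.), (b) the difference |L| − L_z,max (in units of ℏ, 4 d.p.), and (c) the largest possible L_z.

cos θ_min = 3/√12, so θ_min ≈ 30.00°.
|L| − L_z,max = (2√3 − 3)ℏ ≈ 0.4641ℏ.
L_z,max = lℏ = 3ℏ.

θ_min ≈ 30.00°; |L|−L_z,max ≈ 0.4641ℏ; L_z,max = 3ℏ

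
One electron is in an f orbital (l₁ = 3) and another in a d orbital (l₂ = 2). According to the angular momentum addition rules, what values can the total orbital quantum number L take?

L = 1, 2, 3, 4, 5

Angular momentum addition gives L = |l₁ − l₂|, …, l₁ + l₂.
L ∈ {1, 2, 3, 4, 5}.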